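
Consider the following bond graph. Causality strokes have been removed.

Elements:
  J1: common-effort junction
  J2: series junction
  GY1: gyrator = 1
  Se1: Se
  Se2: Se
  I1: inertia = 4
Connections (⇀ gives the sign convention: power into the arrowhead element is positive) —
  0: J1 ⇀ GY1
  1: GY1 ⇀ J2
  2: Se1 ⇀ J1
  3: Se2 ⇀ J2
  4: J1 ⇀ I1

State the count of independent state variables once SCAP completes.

1  (I1 all integral)

b2 →J1  (source Se1 imposes e)
b3 →J2  (Se2: effort source, stroke at far end)
b0 →GY1  (common-e at J1 fixed by 2)
b4 →I1  (common-e at J1 fixed by 2)
b1 →GY1  (closing 1-jn rule on J2)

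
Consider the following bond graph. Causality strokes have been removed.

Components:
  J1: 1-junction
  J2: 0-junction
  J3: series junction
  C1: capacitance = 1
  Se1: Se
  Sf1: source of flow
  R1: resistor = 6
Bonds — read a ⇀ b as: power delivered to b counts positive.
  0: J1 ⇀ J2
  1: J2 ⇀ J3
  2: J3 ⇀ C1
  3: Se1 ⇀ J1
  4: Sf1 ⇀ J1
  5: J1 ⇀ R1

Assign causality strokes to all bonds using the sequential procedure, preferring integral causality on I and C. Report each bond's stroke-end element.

bond 3 stroke→J1  (Se1 fixes effort; stroke away)
bond 4 stroke→Sf1  (Sf1 fixes flow; stroke at Sf1)
bond 0 stroke→J1  (1-jn J1 has f-setter on 4)
bond 5 stroke→J1  (J1 flow already set via bond 4)
bond 1 stroke→J2  (J2: last free bond brings effort in)
bond 2 stroke→J3  (J3 flow already set via bond 1)

#0 |J1
#1 |J2
#2 |J3
#3 |J1
#4 |Sf1
#5 |J1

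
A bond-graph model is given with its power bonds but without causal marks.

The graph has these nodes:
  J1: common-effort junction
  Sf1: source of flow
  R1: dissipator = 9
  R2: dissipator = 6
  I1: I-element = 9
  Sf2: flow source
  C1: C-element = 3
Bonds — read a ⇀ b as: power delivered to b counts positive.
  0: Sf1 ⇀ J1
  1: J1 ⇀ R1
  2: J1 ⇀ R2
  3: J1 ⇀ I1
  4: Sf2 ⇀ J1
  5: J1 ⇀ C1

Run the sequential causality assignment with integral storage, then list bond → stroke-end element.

β0 stroke→Sf1  (source Sf1 imposes f)
β4 stroke→Sf2  (source Sf2 imposes f)
β3 stroke→I1  (I1 outputs flow p/I1)
β5 stroke→J1  (C1 integral (e out))
β1 stroke→R1  (J1: bond 5 brought effort, rest push out)
β2 stroke→R2  (J1 effort already set via bond 5)

bond 0 stroke→Sf1
bond 1 stroke→R1
bond 2 stroke→R2
bond 3 stroke→I1
bond 4 stroke→Sf2
bond 5 stroke→J1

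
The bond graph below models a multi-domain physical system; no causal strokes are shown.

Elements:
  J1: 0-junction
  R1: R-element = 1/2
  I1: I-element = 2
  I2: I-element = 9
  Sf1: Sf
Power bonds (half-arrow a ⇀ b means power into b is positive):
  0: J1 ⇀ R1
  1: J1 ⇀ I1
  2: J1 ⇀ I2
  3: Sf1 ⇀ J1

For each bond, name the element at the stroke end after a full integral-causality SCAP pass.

bond 0 |J1
bond 1 |I1
bond 2 |I2
bond 3 |Sf1

β3 stroke at Sf1  (source Sf1 imposes f)
β1 stroke at I1  (prefer integral on I1)
β2 stroke at I2  (I2 integral (f out))
β0 stroke at J1  (J1 needs exactly one e-in)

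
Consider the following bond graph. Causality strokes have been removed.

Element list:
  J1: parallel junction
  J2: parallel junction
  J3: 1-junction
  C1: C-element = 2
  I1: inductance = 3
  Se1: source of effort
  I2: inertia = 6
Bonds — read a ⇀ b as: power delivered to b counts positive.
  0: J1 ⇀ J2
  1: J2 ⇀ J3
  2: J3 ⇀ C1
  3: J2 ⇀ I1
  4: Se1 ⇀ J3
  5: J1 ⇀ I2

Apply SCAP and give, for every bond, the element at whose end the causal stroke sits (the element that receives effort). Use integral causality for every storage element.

β4 |J3  (source Se1 imposes e)
β2 |J3  (C1 integral (e out))
β1 |J2  (closing 1-jn rule on J3)
β0 |J1  (J2 effort already set via bond 1)
β3 |I1  (0-jn J2 has e-setter on 1)
β5 |I2  (J1: bond 0 brought effort, rest push out)

β0 stroke at J1
β1 stroke at J2
β2 stroke at J3
β3 stroke at I1
β4 stroke at J3
β5 stroke at I2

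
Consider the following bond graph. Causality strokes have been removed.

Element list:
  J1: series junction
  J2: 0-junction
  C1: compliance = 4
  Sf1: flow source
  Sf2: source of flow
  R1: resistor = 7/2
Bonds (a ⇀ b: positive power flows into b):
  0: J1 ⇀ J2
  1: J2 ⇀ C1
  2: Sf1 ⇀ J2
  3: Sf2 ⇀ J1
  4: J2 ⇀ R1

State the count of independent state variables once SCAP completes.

#2 →Sf1  (Sf1: flow source, stroke at near end)
#3 →Sf2  (Sf2: flow source, stroke at near end)
#0 →J1  (1-jn J1 has f-setter on 3)
#1 →J2  (prefer integral on C1)
#4 →R1  (J2: bond 1 brought effort, rest push out)

1  (C1 all integral)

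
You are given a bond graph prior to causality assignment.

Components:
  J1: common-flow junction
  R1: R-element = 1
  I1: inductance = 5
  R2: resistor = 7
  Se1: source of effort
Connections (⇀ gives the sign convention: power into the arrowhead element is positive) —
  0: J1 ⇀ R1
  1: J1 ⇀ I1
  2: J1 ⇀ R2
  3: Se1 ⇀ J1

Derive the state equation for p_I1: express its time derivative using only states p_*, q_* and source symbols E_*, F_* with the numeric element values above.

bond 3 →J1  (Se1 fixes effort; stroke away)
bond 1 →I1  (prefer integral on I1)
bond 0 →J1  (J1: bond 1 brought flow, rest push out)
bond 2 →J1  (J1 flow already set via bond 1)

dp_I1/dt = E_Se1 - 8*p_I1/5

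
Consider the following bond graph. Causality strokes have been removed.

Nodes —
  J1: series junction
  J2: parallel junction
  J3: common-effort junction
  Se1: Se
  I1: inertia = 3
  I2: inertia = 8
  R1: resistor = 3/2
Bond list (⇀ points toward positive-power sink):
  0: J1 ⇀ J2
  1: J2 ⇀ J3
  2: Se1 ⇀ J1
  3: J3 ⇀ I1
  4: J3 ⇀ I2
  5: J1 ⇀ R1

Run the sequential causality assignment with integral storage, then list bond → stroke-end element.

b2 |J1  (source Se1 imposes e)
b3 |I1  (prefer integral on I1)
b4 |I2  (I2 integral (f out))
b1 |J3  (closing 0-jn rule on J3)
b0 |J2  (J2 needs exactly one e-in)
b5 |J1  (J1 flow already set via bond 0)

#0 →J2
#1 →J3
#2 →J1
#3 →I1
#4 →I2
#5 →J1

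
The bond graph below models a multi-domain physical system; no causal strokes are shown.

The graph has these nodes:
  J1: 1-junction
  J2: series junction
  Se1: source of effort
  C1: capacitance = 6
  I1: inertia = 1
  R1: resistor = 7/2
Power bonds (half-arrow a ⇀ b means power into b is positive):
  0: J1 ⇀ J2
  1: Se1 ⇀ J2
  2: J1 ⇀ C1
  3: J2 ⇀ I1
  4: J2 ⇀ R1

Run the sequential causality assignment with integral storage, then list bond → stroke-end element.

#1 stroke→J2  (Se1 (Se) sets effort on bond)
#2 stroke→J1  (prefer integral on C1)
#0 stroke→J2  (J1 needs exactly one f-in)
#3 stroke→I1  (prefer integral on I1)
#4 stroke→J2  (J2 flow already set via bond 3)

b0 stroke at J2
b1 stroke at J2
b2 stroke at J1
b3 stroke at I1
b4 stroke at J2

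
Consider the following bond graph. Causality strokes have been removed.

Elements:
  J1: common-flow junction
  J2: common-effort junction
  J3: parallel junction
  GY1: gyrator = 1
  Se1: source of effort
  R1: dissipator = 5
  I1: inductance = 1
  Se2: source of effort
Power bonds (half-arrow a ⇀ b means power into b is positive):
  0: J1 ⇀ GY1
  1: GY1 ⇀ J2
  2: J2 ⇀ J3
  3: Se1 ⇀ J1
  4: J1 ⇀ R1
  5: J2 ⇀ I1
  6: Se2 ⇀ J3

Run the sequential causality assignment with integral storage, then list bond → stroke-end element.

β0 stroke at GY1
β1 stroke at GY1
β2 stroke at J2
β3 stroke at J1
β4 stroke at J1
β5 stroke at I1
β6 stroke at J3

b3 →J1  (Se1 (Se) sets effort on bond)
b6 →J3  (source Se2 imposes e)
b2 →J2  (0-jn J3 has e-setter on 6)
b1 →GY1  (J2 effort already set via bond 2)
b5 →I1  (J2: bond 2 brought effort, rest push out)
b0 →GY1  (GY GY1: same side as bond 1)
b4 →J1  (J1 flow already set via bond 0)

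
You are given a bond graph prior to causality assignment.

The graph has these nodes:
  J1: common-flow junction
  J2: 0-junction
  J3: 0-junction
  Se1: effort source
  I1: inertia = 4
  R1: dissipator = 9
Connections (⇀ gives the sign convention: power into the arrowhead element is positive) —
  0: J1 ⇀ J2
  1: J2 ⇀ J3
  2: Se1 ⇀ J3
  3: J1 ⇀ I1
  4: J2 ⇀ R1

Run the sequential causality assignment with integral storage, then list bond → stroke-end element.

bond 0 →J1
bond 1 →J2
bond 2 →J3
bond 3 →I1
bond 4 →R1

b2 stroke at J3  (Se1 (Se) sets effort on bond)
b1 stroke at J2  (J3 effort already set via bond 2)
b0 stroke at J1  (J2 effort already set via bond 1)
b4 stroke at R1  (common-e at J2 fixed by 1)
b3 stroke at I1  (J1 needs exactly one f-in)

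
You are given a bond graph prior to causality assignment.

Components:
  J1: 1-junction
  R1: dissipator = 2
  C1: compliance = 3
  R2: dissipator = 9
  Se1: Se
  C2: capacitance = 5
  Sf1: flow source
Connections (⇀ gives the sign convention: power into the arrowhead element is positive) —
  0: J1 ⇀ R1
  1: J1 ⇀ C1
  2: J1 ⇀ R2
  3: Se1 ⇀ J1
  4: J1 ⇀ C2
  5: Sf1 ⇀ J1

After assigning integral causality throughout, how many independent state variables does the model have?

2  (C1, C2 all integral)

bond 3 →J1  (Se1: effort source, stroke at far end)
bond 5 →Sf1  (Sf1 (Sf) sets flow on bond)
bond 0 →J1  (J1 flow already set via bond 5)
bond 1 →J1  (J1: bond 5 brought flow, rest push out)
bond 2 →J1  (common-f at J1 fixed by 5)
bond 4 →J1  (J1: bond 5 brought flow, rest push out)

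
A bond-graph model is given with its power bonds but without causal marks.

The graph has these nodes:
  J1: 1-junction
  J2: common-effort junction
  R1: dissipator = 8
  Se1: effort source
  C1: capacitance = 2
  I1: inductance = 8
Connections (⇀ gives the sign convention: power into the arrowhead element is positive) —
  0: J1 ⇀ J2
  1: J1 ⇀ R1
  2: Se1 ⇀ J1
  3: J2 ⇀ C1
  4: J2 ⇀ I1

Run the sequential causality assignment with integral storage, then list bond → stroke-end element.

bond 0 stroke at J1
bond 1 stroke at R1
bond 2 stroke at J1
bond 3 stroke at J2
bond 4 stroke at I1

#2 stroke→J1  (source Se1 imposes e)
#3 stroke→J2  (C1: C, integral causality)
#0 stroke→J1  (J2: bond 3 brought effort, rest push out)
#4 stroke→I1  (J2 effort already set via bond 3)
#1 stroke→R1  (J1 needs exactly one f-in)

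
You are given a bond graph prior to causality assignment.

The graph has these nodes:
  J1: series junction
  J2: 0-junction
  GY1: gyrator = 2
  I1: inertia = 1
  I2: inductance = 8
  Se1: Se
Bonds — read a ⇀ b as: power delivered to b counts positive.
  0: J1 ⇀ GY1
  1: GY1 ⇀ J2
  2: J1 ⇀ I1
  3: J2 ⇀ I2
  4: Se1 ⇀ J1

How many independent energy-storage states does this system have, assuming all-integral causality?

2  (I1, I2 all integral)

#4 stroke at J1  (Se1 (Se) sets effort on bond)
#2 stroke at I1  (prefer integral on I1)
#0 stroke at J1  (1-jn J1 has f-setter on 2)
#1 stroke at J2  (GY1 both-in/both-out from 0)
#3 stroke at I2  (common-e at J2 fixed by 1)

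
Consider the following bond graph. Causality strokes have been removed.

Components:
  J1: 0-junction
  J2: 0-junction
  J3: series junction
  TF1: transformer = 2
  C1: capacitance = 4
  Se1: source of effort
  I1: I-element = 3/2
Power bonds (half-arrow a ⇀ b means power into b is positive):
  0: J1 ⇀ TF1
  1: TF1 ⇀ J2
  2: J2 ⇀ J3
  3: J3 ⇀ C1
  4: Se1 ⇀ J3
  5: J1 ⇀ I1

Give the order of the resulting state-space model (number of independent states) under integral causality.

2  (C1, I1 all integral)

β4 →J3  (Se1: effort source, stroke at far end)
β3 →J3  (C1 outputs effort q/C1)
β2 →J2  (J3 needs exactly one f-in)
β1 →TF1  (0-jn J2 has e-setter on 2)
β0 →J1  (TF1: transformer flips bond 1)
β5 →I1  (J1: bond 0 brought effort, rest push out)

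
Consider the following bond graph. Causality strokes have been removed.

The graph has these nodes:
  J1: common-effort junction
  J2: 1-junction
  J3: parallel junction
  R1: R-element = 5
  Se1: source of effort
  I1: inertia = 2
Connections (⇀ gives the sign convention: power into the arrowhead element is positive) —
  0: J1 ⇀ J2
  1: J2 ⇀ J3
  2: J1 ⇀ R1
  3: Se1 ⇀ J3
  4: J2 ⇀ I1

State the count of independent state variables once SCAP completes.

#3 stroke→J3  (Se1 (Se) sets effort on bond)
#1 stroke→J2  (0-jn J3 has e-setter on 3)
#4 stroke→I1  (I1 integral (f out))
#0 stroke→J2  (1-jn J2 has f-setter on 4)
#2 stroke→J1  (J1 needs exactly one e-in)

1  (I1 all integral)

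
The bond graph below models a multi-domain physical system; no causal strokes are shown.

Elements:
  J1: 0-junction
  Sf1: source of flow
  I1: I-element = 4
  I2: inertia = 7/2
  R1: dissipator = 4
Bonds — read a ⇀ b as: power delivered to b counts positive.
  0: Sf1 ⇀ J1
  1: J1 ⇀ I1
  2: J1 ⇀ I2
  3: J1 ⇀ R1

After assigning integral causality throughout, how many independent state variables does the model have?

#0 stroke at Sf1  (Sf1 (Sf) sets flow on bond)
#1 stroke at I1  (I1 integral (f out))
#2 stroke at I2  (I2 integral (f out))
#3 stroke at J1  (closing 0-jn rule on J1)

2  (I1, I2 all integral)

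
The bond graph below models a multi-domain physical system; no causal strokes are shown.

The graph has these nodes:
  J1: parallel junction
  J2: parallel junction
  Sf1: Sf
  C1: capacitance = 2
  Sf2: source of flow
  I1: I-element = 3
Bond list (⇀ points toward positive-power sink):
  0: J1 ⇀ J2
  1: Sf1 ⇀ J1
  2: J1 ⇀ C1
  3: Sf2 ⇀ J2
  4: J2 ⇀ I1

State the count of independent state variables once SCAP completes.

2  (C1, I1 all integral)

b1 →Sf1  (Sf1 fixes flow; stroke at Sf1)
b3 →Sf2  (Sf2 (Sf) sets flow on bond)
b2 →J1  (C1 integral (e out))
b0 →J2  (J1: bond 2 brought effort, rest push out)
b4 →I1  (J2 effort already set via bond 0)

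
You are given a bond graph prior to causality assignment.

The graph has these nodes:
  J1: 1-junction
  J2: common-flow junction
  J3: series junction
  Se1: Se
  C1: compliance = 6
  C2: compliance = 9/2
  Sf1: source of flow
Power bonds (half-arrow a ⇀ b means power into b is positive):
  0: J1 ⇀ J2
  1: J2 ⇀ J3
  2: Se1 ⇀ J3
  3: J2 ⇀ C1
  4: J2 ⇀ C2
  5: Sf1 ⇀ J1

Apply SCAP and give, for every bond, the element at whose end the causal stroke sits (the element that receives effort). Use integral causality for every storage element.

#2 |J3  (Se1 (Se) sets effort on bond)
#5 |Sf1  (Sf1 (Sf) sets flow on bond)
#0 |J1  (J1: bond 5 brought flow, rest push out)
#1 |J2  (1-jn J2 has f-setter on 0)
#3 |J2  (J2 flow already set via bond 0)
#4 |J2  (J2 flow already set via bond 0)

#0 |J1
#1 |J2
#2 |J3
#3 |J2
#4 |J2
#5 |Sf1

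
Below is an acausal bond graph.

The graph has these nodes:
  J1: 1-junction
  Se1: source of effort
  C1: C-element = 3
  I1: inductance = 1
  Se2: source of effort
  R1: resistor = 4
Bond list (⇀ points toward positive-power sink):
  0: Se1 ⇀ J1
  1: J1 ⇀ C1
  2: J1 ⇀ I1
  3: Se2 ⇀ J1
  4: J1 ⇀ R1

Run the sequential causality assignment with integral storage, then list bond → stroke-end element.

#0 |J1  (Se1 fixes effort; stroke away)
#3 |J1  (Se2 fixes effort; stroke away)
#1 |J1  (C1 outputs effort q/C1)
#2 |I1  (I1 outputs flow p/I1)
#4 |J1  (1-jn J1 has f-setter on 2)

#0 stroke→J1
#1 stroke→J1
#2 stroke→I1
#3 stroke→J1
#4 stroke→J1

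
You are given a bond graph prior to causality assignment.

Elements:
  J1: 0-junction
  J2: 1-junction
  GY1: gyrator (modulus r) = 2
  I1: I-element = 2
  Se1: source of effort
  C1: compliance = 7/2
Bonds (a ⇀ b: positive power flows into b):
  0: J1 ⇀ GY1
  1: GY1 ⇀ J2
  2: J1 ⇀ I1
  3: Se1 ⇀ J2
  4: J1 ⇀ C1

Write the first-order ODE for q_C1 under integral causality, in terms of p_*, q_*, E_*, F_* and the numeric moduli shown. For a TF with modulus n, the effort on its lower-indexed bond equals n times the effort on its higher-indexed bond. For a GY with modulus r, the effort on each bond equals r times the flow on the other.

dq_C1/dt = E_Se1/2 - p_I1/2

b3 |J2  (Se1 (Se) sets effort on bond)
b1 |GY1  (J2 needs exactly one f-in)
b0 |GY1  (GY1: gyrator matches bond 1)
b2 |I1  (I1 integral (f out))
b4 |J1  (closing 0-jn rule on J1)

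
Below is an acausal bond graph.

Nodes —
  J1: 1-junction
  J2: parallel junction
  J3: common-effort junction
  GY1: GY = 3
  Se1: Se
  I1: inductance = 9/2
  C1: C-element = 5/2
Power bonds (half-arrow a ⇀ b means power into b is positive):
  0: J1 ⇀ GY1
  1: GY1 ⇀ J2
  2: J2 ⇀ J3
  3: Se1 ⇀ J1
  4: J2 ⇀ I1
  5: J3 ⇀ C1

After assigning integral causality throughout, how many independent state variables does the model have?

2  (C1, I1 all integral)

β3 stroke→J1  (Se1 (Se) sets effort on bond)
β0 stroke→GY1  (closing 1-jn rule on J1)
β1 stroke→GY1  (GY1: gyrator matches bond 0)
β4 stroke→I1  (I1 outputs flow p/I1)
β2 stroke→J2  (J2 needs exactly one e-in)
β5 stroke→J3  (closing 0-jn rule on J3)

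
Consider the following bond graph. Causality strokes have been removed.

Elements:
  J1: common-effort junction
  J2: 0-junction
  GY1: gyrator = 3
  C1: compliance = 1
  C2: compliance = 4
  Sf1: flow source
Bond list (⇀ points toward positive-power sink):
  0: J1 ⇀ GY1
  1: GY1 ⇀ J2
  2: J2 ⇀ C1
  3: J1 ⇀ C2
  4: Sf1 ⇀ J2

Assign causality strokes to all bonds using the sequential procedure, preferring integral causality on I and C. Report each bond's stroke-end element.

bond 0 stroke at GY1
bond 1 stroke at GY1
bond 2 stroke at J2
bond 3 stroke at J1
bond 4 stroke at Sf1

bond 4 |Sf1  (Sf1 fixes flow; stroke at Sf1)
bond 2 |J2  (C1 integral (e out))
bond 1 |GY1  (0-jn J2 has e-setter on 2)
bond 0 |GY1  (GY1 both-in/both-out from 1)
bond 3 |J1  (J1 needs exactly one e-in)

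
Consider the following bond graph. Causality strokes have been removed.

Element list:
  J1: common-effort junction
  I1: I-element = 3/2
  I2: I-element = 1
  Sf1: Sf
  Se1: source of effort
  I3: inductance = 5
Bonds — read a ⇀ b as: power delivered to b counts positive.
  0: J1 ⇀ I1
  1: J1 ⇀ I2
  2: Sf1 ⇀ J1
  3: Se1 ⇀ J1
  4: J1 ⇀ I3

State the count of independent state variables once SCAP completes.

3  (I1, I2, I3 all integral)

bond 2 →Sf1  (Sf1 (Sf) sets flow on bond)
bond 3 →J1  (Se1: effort source, stroke at far end)
bond 0 →I1  (J1 effort already set via bond 3)
bond 1 →I2  (0-jn J1 has e-setter on 3)
bond 4 →I3  (0-jn J1 has e-setter on 3)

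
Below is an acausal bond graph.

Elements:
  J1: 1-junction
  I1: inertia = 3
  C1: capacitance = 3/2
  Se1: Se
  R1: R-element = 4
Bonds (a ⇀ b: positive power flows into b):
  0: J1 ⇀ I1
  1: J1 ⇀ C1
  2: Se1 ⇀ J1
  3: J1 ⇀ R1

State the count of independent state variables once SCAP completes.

2  (C1, I1 all integral)

b2 →J1  (Se1 fixes effort; stroke away)
b0 →I1  (I1: I, integral causality)
b1 →J1  (common-f at J1 fixed by 0)
b3 →J1  (J1: bond 0 brought flow, rest push out)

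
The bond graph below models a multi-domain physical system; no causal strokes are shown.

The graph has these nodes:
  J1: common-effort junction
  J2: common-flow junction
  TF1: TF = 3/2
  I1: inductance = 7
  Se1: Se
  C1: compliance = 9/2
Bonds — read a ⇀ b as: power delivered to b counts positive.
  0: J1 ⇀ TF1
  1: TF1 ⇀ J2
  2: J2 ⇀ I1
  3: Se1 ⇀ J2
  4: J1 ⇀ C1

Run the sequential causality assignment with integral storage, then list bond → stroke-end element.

b0 stroke at TF1
b1 stroke at J2
b2 stroke at I1
b3 stroke at J2
b4 stroke at J1

β3 stroke at J2  (Se1 fixes effort; stroke away)
β2 stroke at I1  (prefer integral on I1)
β1 stroke at J2  (common-f at J2 fixed by 2)
β0 stroke at TF1  (TF TF1: opposite of bond 1)
β4 stroke at J1  (J1 needs exactly one e-in)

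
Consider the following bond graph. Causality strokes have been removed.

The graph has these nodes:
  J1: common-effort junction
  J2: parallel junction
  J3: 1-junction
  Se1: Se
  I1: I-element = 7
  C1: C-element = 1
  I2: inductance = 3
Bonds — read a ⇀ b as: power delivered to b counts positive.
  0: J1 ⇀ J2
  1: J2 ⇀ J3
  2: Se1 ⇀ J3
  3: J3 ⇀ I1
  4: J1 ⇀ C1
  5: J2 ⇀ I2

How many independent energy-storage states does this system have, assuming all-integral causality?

3  (C1, I1, I2 all integral)

b2 →J3  (Se1 fixes effort; stroke away)
b3 →I1  (I1 integral (f out))
b1 →J3  (common-f at J3 fixed by 3)
b4 →J1  (C1 integral (e out))
b0 →J2  (J1: bond 4 brought effort, rest push out)
b5 →I2  (0-jn J2 has e-setter on 0)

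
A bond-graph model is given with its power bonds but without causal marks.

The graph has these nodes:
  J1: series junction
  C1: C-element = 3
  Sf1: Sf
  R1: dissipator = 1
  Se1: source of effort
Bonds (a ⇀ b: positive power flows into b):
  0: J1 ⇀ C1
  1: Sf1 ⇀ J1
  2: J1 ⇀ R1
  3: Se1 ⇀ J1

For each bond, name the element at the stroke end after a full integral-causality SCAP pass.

β0 stroke→J1
β1 stroke→Sf1
β2 stroke→J1
β3 stroke→J1

#1 stroke at Sf1  (source Sf1 imposes f)
#3 stroke at J1  (Se1: effort source, stroke at far end)
#0 stroke at J1  (J1 flow already set via bond 1)
#2 stroke at J1  (J1: bond 1 brought flow, rest push out)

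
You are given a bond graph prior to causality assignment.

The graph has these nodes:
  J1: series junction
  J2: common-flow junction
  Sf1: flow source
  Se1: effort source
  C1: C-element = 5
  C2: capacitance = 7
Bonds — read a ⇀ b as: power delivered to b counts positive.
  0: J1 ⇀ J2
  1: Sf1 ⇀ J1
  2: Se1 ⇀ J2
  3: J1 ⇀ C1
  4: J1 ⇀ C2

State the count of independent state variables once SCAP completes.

b1 stroke at Sf1  (Sf1: flow source, stroke at near end)
b2 stroke at J2  (Se1 (Se) sets effort on bond)
b0 stroke at J1  (J1: bond 1 brought flow, rest push out)
b3 stroke at J1  (J1 flow already set via bond 1)
b4 stroke at J1  (common-f at J1 fixed by 1)

2  (C1, C2 all integral)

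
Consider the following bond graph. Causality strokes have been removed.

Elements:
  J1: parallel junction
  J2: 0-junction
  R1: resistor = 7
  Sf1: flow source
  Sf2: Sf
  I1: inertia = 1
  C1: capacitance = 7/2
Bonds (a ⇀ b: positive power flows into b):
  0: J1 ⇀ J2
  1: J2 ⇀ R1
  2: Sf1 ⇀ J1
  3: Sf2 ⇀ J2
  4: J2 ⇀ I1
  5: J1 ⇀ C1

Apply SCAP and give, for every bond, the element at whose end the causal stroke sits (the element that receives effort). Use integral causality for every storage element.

b0 →J2
b1 →R1
b2 →Sf1
b3 →Sf2
b4 →I1
b5 →J1

β2 |Sf1  (Sf1: flow source, stroke at near end)
β3 |Sf2  (source Sf2 imposes f)
β4 |I1  (prefer integral on I1)
β5 |J1  (prefer integral on C1)
β0 |J2  (J1: bond 5 brought effort, rest push out)
β1 |R1  (0-jn J2 has e-setter on 0)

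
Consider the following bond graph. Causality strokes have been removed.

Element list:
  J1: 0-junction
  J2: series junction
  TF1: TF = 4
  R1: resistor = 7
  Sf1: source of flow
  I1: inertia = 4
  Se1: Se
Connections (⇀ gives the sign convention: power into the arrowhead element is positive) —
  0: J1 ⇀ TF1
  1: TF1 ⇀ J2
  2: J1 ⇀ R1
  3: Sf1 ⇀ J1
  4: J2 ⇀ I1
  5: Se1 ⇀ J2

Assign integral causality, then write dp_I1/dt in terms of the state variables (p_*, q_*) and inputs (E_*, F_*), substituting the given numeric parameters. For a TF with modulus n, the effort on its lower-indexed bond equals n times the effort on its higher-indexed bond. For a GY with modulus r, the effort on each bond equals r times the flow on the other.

dp_I1/dt = E_Se1 + 7*F_Sf1/4 - 7*p_I1/64

bond 3 →Sf1  (source Sf1 imposes f)
bond 5 →J2  (Se1 fixes effort; stroke away)
bond 4 →I1  (I1 integral (f out))
bond 1 →J2  (common-f at J2 fixed by 4)
bond 0 →TF1  (TF1: transformer flips bond 1)
bond 2 →J1  (closing 0-jn rule on J1)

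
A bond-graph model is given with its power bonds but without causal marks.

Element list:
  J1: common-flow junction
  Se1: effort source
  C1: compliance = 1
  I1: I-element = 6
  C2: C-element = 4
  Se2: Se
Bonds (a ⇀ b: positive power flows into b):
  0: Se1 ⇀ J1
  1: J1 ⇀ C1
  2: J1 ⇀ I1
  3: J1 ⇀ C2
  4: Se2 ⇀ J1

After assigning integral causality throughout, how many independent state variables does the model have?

3  (C1, C2, I1 all integral)

β0 →J1  (Se1 (Se) sets effort on bond)
β4 →J1  (Se2: effort source, stroke at far end)
β1 →J1  (prefer integral on C1)
β2 →I1  (I1 integral (f out))
β3 →J1  (1-jn J1 has f-setter on 2)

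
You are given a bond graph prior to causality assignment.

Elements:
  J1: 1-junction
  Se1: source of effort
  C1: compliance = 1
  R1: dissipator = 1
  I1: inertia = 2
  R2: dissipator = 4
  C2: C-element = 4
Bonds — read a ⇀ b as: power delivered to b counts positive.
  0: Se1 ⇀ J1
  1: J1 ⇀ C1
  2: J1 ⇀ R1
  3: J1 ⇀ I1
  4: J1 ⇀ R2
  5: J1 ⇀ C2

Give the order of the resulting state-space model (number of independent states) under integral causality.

3  (C1, C2, I1 all integral)

bond 0 stroke→J1  (source Se1 imposes e)
bond 1 stroke→J1  (C1 integral (e out))
bond 3 stroke→I1  (I1 integral (f out))
bond 2 stroke→J1  (J1 flow already set via bond 3)
bond 4 stroke→J1  (common-f at J1 fixed by 3)
bond 5 stroke→J1  (J1: bond 3 brought flow, rest push out)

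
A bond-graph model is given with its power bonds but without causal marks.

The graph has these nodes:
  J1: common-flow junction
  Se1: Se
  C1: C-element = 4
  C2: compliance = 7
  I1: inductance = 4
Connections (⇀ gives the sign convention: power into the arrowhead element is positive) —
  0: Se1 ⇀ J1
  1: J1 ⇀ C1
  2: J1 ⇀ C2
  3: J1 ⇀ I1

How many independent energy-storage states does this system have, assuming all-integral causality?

bond 0 |J1  (Se1 (Se) sets effort on bond)
bond 1 |J1  (C1 outputs effort q/C1)
bond 2 |J1  (C2 outputs effort q/C2)
bond 3 |I1  (J1: last free bond brings flow in)

3  (C1, C2, I1 all integral)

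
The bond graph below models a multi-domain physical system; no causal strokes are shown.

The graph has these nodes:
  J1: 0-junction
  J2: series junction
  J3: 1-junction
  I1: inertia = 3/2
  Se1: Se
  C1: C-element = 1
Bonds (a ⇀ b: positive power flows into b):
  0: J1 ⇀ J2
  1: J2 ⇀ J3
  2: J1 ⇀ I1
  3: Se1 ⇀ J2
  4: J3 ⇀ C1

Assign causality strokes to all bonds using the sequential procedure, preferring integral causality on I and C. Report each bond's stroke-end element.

#0 stroke→J1
#1 stroke→J2
#2 stroke→I1
#3 stroke→J2
#4 stroke→J3

b3 stroke at J2  (Se1 (Se) sets effort on bond)
b2 stroke at I1  (I1 outputs flow p/I1)
b0 stroke at J1  (J1 needs exactly one e-in)
b1 stroke at J2  (1-jn J2 has f-setter on 0)
b4 stroke at J3  (1-jn J3 has f-setter on 1)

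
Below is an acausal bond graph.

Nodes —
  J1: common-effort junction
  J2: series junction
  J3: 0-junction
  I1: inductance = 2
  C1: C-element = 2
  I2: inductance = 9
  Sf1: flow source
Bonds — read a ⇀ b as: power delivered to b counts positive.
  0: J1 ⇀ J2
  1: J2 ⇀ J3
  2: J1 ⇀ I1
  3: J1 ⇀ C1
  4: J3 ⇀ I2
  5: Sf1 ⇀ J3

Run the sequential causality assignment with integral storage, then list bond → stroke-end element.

β5 stroke at Sf1  (Sf1: flow source, stroke at near end)
β2 stroke at I1  (I1 outputs flow p/I1)
β3 stroke at J1  (C1 integral (e out))
β0 stroke at J2  (J1 effort already set via bond 3)
β1 stroke at J3  (closing 1-jn rule on J2)
β4 stroke at I2  (J3: bond 1 brought effort, rest push out)

bond 0 stroke→J2
bond 1 stroke→J3
bond 2 stroke→I1
bond 3 stroke→J1
bond 4 stroke→I2
bond 5 stroke→Sf1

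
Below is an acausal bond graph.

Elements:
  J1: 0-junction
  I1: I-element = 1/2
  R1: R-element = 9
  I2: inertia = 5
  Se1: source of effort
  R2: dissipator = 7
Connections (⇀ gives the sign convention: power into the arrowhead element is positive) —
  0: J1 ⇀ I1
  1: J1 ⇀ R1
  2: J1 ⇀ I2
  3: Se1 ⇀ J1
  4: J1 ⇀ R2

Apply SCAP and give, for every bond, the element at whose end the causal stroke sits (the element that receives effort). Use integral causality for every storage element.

b3 stroke at J1  (Se1 (Se) sets effort on bond)
b0 stroke at I1  (common-e at J1 fixed by 3)
b1 stroke at R1  (J1 effort already set via bond 3)
b2 stroke at I2  (0-jn J1 has e-setter on 3)
b4 stroke at R2  (J1: bond 3 brought effort, rest push out)

b0 |I1
b1 |R1
b2 |I2
b3 |J1
b4 |R2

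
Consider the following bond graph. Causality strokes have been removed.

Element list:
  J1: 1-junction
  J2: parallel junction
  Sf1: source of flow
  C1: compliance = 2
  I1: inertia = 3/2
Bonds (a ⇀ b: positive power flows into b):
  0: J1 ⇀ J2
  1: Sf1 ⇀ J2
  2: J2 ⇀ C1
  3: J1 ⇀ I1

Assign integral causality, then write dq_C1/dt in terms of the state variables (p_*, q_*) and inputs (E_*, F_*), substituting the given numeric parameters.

dq_C1/dt = F_Sf1 + 2*p_I1/3

β1 →Sf1  (Sf1 (Sf) sets flow on bond)
β2 →J2  (C1 integral (e out))
β0 →J1  (common-e at J2 fixed by 2)
β3 →I1  (closing 1-jn rule on J1)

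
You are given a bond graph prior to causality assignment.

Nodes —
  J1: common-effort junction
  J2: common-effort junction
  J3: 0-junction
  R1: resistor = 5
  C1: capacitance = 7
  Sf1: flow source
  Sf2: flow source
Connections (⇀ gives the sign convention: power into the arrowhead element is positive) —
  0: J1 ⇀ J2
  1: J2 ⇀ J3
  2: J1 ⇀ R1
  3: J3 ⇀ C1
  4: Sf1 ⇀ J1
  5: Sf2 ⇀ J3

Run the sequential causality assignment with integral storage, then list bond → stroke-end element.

b0 |J1
b1 |J2
b2 |R1
b3 |J3
b4 |Sf1
b5 |Sf2

b4 →Sf1  (Sf1 (Sf) sets flow on bond)
b5 →Sf2  (source Sf2 imposes f)
b3 →J3  (prefer integral on C1)
b1 →J2  (0-jn J3 has e-setter on 3)
b0 →J1  (0-jn J2 has e-setter on 1)
b2 →R1  (0-jn J1 has e-setter on 0)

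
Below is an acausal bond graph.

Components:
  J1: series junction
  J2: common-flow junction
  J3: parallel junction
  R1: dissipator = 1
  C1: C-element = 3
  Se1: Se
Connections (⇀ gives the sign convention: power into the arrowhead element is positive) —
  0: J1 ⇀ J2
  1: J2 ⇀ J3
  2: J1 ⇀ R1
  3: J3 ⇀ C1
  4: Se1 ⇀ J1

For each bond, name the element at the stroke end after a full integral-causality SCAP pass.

β0 →J1
β1 →J2
β2 →R1
β3 →J3
β4 →J1

b4 stroke at J1  (Se1 (Se) sets effort on bond)
b3 stroke at J3  (prefer integral on C1)
b1 stroke at J2  (0-jn J3 has e-setter on 3)
b0 stroke at J1  (only one flow-in slot at J2)
b2 stroke at R1  (only one flow-in slot at J1)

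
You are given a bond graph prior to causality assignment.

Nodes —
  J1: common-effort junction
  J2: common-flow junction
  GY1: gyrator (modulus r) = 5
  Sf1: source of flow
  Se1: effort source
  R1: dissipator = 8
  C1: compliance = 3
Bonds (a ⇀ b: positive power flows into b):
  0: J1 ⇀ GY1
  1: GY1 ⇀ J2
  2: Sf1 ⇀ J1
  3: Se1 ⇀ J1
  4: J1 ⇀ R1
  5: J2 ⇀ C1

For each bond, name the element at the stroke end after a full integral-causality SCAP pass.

β2 →Sf1  (Sf1 fixes flow; stroke at Sf1)
β3 →J1  (Se1 (Se) sets effort on bond)
β0 →GY1  (J1: bond 3 brought effort, rest push out)
β4 →R1  (J1: bond 3 brought effort, rest push out)
β1 →GY1  (GY1: gyrator matches bond 0)
β5 →J2  (J2: bond 1 brought flow, rest push out)

β0 →GY1
β1 →GY1
β2 →Sf1
β3 →J1
β4 →R1
β5 →J2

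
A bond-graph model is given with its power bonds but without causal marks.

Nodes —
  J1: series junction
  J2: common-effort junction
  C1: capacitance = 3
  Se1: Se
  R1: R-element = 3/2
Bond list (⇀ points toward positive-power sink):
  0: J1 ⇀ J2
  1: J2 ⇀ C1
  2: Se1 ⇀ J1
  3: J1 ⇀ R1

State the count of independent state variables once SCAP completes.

#2 stroke at J1  (Se1 (Se) sets effort on bond)
#1 stroke at J2  (C1 outputs effort q/C1)
#0 stroke at J1  (0-jn J2 has e-setter on 1)
#3 stroke at R1  (closing 1-jn rule on J1)

1  (C1 all integral)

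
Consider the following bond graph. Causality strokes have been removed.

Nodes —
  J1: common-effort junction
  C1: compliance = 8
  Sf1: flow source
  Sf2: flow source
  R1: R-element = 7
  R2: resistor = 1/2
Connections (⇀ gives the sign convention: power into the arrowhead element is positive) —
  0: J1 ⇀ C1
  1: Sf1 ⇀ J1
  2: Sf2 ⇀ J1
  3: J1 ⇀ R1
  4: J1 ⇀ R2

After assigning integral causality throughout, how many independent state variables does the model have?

1  (C1 all integral)

b1 |Sf1  (source Sf1 imposes f)
b2 |Sf2  (Sf2 (Sf) sets flow on bond)
b0 |J1  (C1 integral (e out))
b3 |R1  (0-jn J1 has e-setter on 0)
b4 |R2  (J1: bond 0 brought effort, rest push out)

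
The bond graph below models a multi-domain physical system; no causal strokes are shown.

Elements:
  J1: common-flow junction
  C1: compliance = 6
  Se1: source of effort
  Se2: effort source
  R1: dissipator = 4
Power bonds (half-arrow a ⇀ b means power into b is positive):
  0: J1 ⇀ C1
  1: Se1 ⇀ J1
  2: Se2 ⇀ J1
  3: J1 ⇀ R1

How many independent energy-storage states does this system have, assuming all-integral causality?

1  (C1 all integral)

β1 stroke→J1  (source Se1 imposes e)
β2 stroke→J1  (source Se2 imposes e)
β0 stroke→J1  (prefer integral on C1)
β3 stroke→R1  (J1 needs exactly one f-in)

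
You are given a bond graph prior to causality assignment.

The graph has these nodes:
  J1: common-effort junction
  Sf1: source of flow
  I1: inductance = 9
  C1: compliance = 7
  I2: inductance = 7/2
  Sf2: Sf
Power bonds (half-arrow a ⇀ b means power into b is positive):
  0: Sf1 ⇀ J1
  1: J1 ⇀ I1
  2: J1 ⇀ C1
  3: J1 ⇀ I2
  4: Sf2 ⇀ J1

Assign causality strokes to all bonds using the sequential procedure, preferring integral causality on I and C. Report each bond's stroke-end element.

b0 stroke→Sf1
b1 stroke→I1
b2 stroke→J1
b3 stroke→I2
b4 stroke→Sf2

b0 →Sf1  (Sf1: flow source, stroke at near end)
b4 →Sf2  (source Sf2 imposes f)
b1 →I1  (prefer integral on I1)
b2 →J1  (C1: C, integral causality)
b3 →I2  (0-jn J1 has e-setter on 2)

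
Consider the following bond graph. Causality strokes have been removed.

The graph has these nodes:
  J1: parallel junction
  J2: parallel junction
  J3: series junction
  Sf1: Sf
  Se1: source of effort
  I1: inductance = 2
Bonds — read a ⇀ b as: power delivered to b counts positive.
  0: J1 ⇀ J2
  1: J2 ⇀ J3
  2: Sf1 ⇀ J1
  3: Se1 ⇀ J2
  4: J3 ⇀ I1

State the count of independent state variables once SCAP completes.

bond 2 stroke→Sf1  (Sf1 fixes flow; stroke at Sf1)
bond 3 stroke→J2  (source Se1 imposes e)
bond 0 stroke→J1  (closing 0-jn rule on J1)
bond 1 stroke→J3  (J2: bond 3 brought effort, rest push out)
bond 4 stroke→I1  (J3: last free bond brings flow in)

1  (I1 all integral)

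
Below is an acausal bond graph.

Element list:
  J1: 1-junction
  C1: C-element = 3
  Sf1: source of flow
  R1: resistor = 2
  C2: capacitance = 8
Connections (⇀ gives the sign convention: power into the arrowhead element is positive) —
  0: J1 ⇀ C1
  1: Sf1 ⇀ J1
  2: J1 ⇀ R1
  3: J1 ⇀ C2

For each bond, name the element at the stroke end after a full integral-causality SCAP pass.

b1 →Sf1  (Sf1 fixes flow; stroke at Sf1)
b0 →J1  (J1 flow already set via bond 1)
b2 →J1  (J1: bond 1 brought flow, rest push out)
b3 →J1  (J1 flow already set via bond 1)

β0 stroke→J1
β1 stroke→Sf1
β2 stroke→J1
β3 stroke→J1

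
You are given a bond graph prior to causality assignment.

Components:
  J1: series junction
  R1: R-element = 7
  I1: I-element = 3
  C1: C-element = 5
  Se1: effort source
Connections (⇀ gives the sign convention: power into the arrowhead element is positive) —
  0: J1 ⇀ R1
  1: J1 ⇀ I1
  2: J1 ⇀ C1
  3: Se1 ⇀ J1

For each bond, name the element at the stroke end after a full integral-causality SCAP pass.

b3 |J1  (Se1: effort source, stroke at far end)
b1 |I1  (prefer integral on I1)
b0 |J1  (common-f at J1 fixed by 1)
b2 |J1  (common-f at J1 fixed by 1)

b0 stroke→J1
b1 stroke→I1
b2 stroke→J1
b3 stroke→J1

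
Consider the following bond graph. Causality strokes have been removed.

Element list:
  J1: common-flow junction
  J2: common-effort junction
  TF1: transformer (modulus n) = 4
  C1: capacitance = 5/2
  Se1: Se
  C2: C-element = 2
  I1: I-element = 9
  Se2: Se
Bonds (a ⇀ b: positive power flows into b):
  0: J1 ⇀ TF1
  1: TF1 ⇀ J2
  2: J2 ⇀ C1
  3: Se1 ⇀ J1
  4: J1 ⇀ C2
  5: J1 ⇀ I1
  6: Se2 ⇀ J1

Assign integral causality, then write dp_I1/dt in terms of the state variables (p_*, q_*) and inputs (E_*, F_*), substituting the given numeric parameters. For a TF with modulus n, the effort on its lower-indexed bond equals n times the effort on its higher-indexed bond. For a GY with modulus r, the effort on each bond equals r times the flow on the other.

bond 3 →J1  (source Se1 imposes e)
bond 6 →J1  (Se2 fixes effort; stroke away)
bond 2 →J2  (prefer integral on C1)
bond 1 →TF1  (common-e at J2 fixed by 2)
bond 0 →J1  (TF1: transformer flips bond 1)
bond 4 →J1  (C2 integral (e out))
bond 5 →I1  (J1: last free bond brings flow in)

dp_I1/dt = E_Se1 + E_Se2 - 8*q_C1/5 - q_C2/2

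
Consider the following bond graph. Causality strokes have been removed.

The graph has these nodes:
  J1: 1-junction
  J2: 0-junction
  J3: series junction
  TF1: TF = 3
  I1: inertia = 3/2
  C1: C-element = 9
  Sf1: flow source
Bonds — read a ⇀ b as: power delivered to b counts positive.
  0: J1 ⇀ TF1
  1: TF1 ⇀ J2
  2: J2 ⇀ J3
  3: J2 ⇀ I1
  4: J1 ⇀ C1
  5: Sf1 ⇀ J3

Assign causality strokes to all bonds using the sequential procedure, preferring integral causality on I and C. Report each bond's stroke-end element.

b5 stroke→Sf1  (source Sf1 imposes f)
b2 stroke→J3  (1-jn J3 has f-setter on 5)
b3 stroke→I1  (I1 integral (f out))
b1 stroke→J2  (J2 needs exactly one e-in)
b0 stroke→TF1  (TF1: transformer flips bond 1)
b4 stroke→J1  (J1: bond 0 brought flow, rest push out)

b0 stroke at TF1
b1 stroke at J2
b2 stroke at J3
b3 stroke at I1
b4 stroke at J1
b5 stroke at Sf1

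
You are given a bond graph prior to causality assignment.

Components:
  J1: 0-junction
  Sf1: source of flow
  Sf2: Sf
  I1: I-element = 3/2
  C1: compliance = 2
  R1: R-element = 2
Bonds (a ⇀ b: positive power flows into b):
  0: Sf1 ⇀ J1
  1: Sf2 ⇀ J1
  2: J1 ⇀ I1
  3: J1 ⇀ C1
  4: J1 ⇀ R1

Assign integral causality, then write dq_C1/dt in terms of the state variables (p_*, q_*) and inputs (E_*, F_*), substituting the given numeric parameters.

dq_C1/dt = F_Sf1 + F_Sf2 - 2*p_I1/3 - q_C1/4

#0 stroke→Sf1  (Sf1: flow source, stroke at near end)
#1 stroke→Sf2  (Sf2 (Sf) sets flow on bond)
#2 stroke→I1  (I1 outputs flow p/I1)
#3 stroke→J1  (prefer integral on C1)
#4 stroke→R1  (J1 effort already set via bond 3)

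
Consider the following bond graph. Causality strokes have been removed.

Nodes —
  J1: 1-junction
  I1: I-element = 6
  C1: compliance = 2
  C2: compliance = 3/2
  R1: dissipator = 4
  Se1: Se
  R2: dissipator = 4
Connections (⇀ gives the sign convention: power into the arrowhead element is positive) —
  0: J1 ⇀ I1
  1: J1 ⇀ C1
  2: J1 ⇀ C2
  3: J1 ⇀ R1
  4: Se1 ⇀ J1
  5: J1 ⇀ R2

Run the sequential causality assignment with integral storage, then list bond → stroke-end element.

bond 4 stroke→J1  (Se1 fixes effort; stroke away)
bond 0 stroke→I1  (I1: I, integral causality)
bond 1 stroke→J1  (1-jn J1 has f-setter on 0)
bond 2 stroke→J1  (J1: bond 0 brought flow, rest push out)
bond 3 stroke→J1  (common-f at J1 fixed by 0)
bond 5 stroke→J1  (J1 flow already set via bond 0)

β0 stroke→I1
β1 stroke→J1
β2 stroke→J1
β3 stroke→J1
β4 stroke→J1
β5 stroke→J1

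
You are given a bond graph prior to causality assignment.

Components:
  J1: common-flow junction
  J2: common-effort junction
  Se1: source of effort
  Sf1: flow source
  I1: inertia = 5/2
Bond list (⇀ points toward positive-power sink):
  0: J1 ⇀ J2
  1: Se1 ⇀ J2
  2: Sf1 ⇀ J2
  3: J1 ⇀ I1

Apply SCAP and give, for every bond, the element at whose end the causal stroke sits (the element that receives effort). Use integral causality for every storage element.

b0 stroke→J1
b1 stroke→J2
b2 stroke→Sf1
b3 stroke→I1

bond 1 →J2  (Se1 fixes effort; stroke away)
bond 2 →Sf1  (Sf1 (Sf) sets flow on bond)
bond 0 →J1  (J2: bond 1 brought effort, rest push out)
bond 3 →I1  (closing 1-jn rule on J1)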